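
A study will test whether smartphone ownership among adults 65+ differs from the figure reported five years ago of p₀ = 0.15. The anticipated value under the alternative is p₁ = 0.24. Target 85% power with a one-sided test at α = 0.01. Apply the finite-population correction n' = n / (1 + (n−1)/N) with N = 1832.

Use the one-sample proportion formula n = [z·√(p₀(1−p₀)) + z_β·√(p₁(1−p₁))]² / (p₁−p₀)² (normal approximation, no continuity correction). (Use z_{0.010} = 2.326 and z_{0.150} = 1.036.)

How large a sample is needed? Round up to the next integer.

n = [z_α·√(p₀q₀) + z_β·√(p₁q₁)]² / (p₁ − p₀)²
  = [2.326·√(0.15·0.85) + 1.036·√(0.24·0.76)]² / (0.09)²
  = [2.326·0.3571 + 1.036·0.4271]² / 0.0081
  = [1.2730]² / 0.0081
  = 200.07
Finite-population correction (N = 1832): 200.07 / (1 + (200.07 − 1)/1832) = 180.46.
Round up → n = 181.

n = 181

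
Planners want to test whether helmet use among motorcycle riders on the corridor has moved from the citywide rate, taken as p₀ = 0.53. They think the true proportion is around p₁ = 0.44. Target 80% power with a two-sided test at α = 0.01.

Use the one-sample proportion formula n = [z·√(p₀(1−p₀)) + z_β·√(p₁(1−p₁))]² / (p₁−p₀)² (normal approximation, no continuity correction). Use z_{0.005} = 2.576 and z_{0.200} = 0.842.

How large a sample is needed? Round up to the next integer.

n = 359

n = [z_{α/2}·√(p₀q₀) + z_β·√(p₁q₁)]² / (p₁ − p₀)²
  = [2.576·√(0.53·0.47) + 0.842·√(0.44·0.56)]² / (-0.09)²
  = [2.576·0.4991 + 0.842·0.4964]² / 0.0081
  = [1.7036]² / 0.0081
  = 358.32
Round up → n = 359.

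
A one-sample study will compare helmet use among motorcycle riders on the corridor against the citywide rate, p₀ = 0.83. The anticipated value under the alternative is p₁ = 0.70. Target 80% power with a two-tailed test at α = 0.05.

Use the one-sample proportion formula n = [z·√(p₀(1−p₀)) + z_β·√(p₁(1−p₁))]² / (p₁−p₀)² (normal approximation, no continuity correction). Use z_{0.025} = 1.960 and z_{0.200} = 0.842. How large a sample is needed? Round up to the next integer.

n = 75

n = [z_{α/2}·√(p₀q₀) + z_β·√(p₁q₁)]² / (p₁ − p₀)²
  = [1.960·√(0.83·0.17) + 0.842·√(0.70·0.30)]² / (-0.13)²
  = [1.960·0.3756 + 0.842·0.4583]² / 0.0169
  = [1.1221]² / 0.0169
  = 74.50
Round up → n = 75.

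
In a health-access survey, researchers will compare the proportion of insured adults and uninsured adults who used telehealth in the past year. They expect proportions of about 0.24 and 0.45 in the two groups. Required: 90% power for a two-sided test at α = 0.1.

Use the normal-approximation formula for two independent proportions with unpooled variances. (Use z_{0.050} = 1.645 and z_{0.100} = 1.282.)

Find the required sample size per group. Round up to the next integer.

n = (z_{α/2} + z_β)² · [p₁(1−p₁) + p₂(1−p₂)] / (p₁ − p₂)²
  = (1.645 + 1.282)² · (0.24·0.76 + 0.45·0.55) / (-0.21)²
  = (2.927)² · (0.1824 + 0.2475) / 0.0441
  = 8.5673 · 0.4299 / 0.0441
  = 83.52
Round up → n = 84 per group.

n = 84 per group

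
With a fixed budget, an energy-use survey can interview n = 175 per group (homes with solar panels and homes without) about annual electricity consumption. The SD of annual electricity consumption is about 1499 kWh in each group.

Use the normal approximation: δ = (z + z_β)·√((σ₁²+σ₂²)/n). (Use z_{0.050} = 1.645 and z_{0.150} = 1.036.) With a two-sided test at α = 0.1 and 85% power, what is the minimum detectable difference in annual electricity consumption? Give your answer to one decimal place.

δ = (z_{α/2} + z_β) · √((σ₁²+σ₂²)/n)
  = (1.645 + 1.036) · √(4494002/175)
  = 2.681 · √25680.0
  = 2.681 · 160.2498
  = 429.6298

Minimum detectable difference ≈ 429.6 kWh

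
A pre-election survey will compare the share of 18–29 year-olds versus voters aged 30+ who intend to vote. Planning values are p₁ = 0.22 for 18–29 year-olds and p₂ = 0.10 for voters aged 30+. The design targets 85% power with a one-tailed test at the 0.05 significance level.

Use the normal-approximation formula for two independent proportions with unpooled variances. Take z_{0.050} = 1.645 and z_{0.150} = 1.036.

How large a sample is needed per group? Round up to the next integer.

n = 131 per group

n = (z_α + z_β)² · [p₁(1−p₁) + p₂(1−p₂)] / (p₁ − p₂)²
  = (1.645 + 1.036)² · (0.22·0.78 + 0.10·0.90) / (0.12)²
  = (2.681)² · (0.1716 + 0.0900) / 0.0144
  = 7.1878 · 0.2616 / 0.0144
  = 130.58
Round up → n = 131 per group.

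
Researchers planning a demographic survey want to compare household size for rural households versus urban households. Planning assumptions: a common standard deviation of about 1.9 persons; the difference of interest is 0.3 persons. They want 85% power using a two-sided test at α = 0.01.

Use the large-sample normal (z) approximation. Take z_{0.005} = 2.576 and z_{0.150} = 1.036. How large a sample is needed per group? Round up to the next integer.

n = (z_{α/2} + z_β)² · (σ₁² + σ₂²) / δ²
  = (2.576 + 1.036)² · (2·1.9² = 7.22) / 0.3²
  = 13.0465 · 7.22 / 0.09
  = 1046.62
Round up → n = 1047 per group.

n = 1047 per group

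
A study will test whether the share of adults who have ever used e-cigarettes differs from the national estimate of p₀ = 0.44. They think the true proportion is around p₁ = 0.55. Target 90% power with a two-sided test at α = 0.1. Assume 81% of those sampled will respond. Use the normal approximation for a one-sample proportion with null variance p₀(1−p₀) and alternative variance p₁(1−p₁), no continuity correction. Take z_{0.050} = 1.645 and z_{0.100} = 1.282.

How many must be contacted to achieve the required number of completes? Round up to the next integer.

n = [z_{α/2}·√(p₀q₀) + z_β·√(p₁q₁)]² / (p₁ − p₀)²
  = [1.645·√(0.44·0.56) + 1.282·√(0.55·0.45)]² / (0.11)²
  = [1.645·0.4964 + 1.282·0.4975]² / 0.0121
  = [1.4543]² / 0.0121
  = 174.80
Adjust for 81% response: 174.80 / 0.81 = 215.81.
Round up → n = 216.

n = 216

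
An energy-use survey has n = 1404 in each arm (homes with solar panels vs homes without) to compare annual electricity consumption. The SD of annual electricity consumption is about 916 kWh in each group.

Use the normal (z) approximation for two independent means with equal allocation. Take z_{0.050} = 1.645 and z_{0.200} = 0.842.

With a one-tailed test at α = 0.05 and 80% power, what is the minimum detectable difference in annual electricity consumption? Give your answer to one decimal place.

δ = (z_α + z_β) · √((σ₁²+σ₂²)/n)
  = (1.645 + 0.842) · √(1678112/1404)
  = 2.487 · √1195.2
  = 2.487 · 34.5722
  = 85.9810

Minimum detectable difference ≈ 86.0 kWh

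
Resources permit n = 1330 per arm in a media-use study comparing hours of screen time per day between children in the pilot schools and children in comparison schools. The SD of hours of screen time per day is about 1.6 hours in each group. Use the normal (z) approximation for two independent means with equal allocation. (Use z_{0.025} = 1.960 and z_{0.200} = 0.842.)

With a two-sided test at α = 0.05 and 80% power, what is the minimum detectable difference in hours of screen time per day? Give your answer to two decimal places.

δ = (z_{α/2} + z_β) · √((σ₁²+σ₂²)/n)
  = (1.960 + 0.842) · √(5.12/1330)
  = 2.802 · √0.00385
  = 2.802 · 0.0620
  = 0.1739

Minimum detectable difference ≈ 0.17 hours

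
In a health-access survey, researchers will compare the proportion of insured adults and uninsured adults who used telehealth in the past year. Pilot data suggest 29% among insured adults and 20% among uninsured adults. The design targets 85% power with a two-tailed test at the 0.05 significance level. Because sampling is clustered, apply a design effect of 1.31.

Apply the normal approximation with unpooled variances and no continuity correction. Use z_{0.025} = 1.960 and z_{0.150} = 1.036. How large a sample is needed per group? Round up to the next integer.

n = (z_{α/2} + z_β)² · [p₁(1−p₁) + p₂(1−p₂)] / (p₁ − p₂)²
  = (1.960 + 1.036)² · (0.29·0.71 + 0.20·0.80) / (0.09)²
  = (2.996)² · (0.2059 + 0.1600) / 0.0081
  = 8.9760 · 0.3659 / 0.0081
  = 405.47
Design effect: 1.31 × 405.47 = 531.17.
Round up → n = 532 per group.

n = 532 per group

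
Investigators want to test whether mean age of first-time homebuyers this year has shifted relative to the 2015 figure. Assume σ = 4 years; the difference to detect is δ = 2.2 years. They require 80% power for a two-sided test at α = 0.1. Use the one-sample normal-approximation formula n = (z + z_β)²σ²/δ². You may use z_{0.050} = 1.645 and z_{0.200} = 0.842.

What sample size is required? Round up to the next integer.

n = 21

n = (z_{α/2} + z_β)² · σ² / δ²
  = (1.645 + 0.842)² · 4² / 2.2²
  = 6.1852 · 16 / 4.84
  = 20.45
Round up → n = 21.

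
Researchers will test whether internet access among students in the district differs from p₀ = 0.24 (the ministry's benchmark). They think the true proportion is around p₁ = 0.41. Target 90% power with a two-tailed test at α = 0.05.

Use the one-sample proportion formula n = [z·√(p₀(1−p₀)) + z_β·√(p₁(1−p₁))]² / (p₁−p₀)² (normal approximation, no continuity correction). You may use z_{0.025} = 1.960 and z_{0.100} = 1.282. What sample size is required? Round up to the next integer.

n = 75

n = [z_{α/2}·√(p₀q₀) + z_β·√(p₁q₁)]² / (p₁ − p₀)²
  = [1.960·√(0.24·0.76) + 1.282·√(0.41·0.59)]² / (0.17)²
  = [1.960·0.4271 + 1.282·0.4918]² / 0.0289
  = [1.4676]² / 0.0289
  = 74.53
Round up → n = 75.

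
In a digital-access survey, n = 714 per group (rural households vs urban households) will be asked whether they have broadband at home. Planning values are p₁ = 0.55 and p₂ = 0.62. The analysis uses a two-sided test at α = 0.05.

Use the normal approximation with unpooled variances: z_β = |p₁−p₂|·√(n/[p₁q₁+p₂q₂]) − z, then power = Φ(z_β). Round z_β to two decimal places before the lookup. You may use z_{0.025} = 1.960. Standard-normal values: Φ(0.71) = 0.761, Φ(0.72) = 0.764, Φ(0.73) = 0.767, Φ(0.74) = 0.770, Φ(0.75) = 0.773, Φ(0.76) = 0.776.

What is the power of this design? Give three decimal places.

Power ≈ 0.767

z_β = |p₁−p₂|·√(n/[p₁q₁+p₂q₂]) − z_{α/2}
    = 0.07 · √(714/0.4831) − 1.960
    = 0.07 · 38.4442 − 1.960
    = 2.6911 − 1.960 = 0.7311 → 0.73
Power = Φ(0.73) = 0.767.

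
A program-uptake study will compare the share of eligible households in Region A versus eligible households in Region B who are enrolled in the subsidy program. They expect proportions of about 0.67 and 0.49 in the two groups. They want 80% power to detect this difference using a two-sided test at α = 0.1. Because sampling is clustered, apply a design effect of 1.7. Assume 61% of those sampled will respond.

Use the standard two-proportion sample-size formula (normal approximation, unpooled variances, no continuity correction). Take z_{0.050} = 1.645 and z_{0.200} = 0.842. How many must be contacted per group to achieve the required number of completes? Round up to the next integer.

n = 251 per group

n = (z_{α/2} + z_β)² · [p₁(1−p₁) + p₂(1−p₂)] / (p₁ − p₂)²
  = (1.645 + 0.842)² · (0.67·0.33 + 0.49·0.51) / (0.18)²
  = (2.487)² · (0.2211 + 0.2499) / 0.0324
  = 6.1852 · 0.4710 / 0.0324
  = 89.91
Design effect: 1.7 × 89.91 = 152.85.
Adjust for 61% response: 152.85 / 0.61 = 250.58.
Round up → n = 251 per group.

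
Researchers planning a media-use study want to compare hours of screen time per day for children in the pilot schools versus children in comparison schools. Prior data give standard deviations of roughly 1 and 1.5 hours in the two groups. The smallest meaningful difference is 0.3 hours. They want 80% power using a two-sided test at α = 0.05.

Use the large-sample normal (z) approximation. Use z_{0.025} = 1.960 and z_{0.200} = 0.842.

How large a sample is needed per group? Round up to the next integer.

n = (z_{α/2} + z_β)² · (σ₁² + σ₂²) / δ²
  = (1.960 + 0.842)² · (1² + 1.5² = 3.25) / 0.3²
  = 7.8512 · 3.25 / 0.09
  = 283.52
Round up → n = 284 per group.

n = 284 per group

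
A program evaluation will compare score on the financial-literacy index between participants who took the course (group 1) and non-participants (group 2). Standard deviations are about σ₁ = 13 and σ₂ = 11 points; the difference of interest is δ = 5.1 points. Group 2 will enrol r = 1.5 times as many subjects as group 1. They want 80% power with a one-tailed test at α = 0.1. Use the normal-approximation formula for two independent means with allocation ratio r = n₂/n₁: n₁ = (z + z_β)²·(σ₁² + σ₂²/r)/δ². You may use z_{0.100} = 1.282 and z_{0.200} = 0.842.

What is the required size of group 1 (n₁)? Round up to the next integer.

n₁ = 44

n₁ = (z_α + z_β)² · (σ₁² + σ₂²/r) / δ²
   = (1.282 + 0.842)² · (13² + 11²/1.5) / 5.1²
   = 4.5114 · (169 + 80.6667) / 26.01
   = 4.5114 · 249.6667 / 26.01
   = 43.30
Round up → n₁ = 44; n₂ = r·n₁ = 1.5 × 44 = 66.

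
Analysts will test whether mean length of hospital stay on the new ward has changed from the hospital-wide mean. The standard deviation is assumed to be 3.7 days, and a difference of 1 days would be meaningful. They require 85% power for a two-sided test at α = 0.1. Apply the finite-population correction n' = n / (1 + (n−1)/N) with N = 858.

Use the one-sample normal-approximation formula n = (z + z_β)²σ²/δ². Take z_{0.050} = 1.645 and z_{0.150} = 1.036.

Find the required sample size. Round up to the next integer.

n = (z_{α/2} + z_β)² · σ² / δ²
  = (1.645 + 1.036)² · 3.7² / 1²
  = 7.1878 · 13.69 / 1
  = 98.40
Finite-population correction (N = 858): 98.40 / (1 + (98.40 − 1)/858) = 88.37.
Round up → n = 89.

n = 89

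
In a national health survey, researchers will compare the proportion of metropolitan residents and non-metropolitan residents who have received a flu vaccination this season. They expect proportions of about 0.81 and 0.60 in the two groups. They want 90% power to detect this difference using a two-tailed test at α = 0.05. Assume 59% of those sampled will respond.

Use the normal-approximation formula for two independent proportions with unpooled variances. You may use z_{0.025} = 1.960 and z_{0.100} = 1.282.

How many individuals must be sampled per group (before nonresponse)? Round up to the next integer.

n = 160 per group

n = (z_{α/2} + z_β)² · [p₁(1−p₁) + p₂(1−p₂)] / (p₁ − p₂)²
  = (1.960 + 1.282)² · (0.81·0.19 + 0.60·0.40) / (0.21)²
  = (3.242)² · (0.1539 + 0.2400) / 0.0441
  = 10.5106 · 0.3939 / 0.0441
  = 93.88
Adjust for 59% response: 93.88 / 0.59 = 159.12.
Round up → n = 160 per group.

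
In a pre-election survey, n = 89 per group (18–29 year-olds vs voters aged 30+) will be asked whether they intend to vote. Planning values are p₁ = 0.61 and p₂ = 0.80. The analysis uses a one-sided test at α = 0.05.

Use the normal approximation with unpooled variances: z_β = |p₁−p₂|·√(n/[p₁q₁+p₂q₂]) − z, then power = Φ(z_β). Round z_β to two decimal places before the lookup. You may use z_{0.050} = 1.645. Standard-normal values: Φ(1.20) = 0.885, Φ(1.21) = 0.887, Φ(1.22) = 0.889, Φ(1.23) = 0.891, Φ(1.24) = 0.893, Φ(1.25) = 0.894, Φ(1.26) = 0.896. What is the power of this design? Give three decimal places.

z_β = |p₁−p₂|·√(n/[p₁q₁+p₂q₂]) − z_α
    = 0.19 · √(89/0.3979) − 1.645
    = 0.19 · 14.9557 − 1.645
    = 2.8416 − 1.645 = 1.1966 → 1.20
Power = Φ(1.20) = 0.885.

Power ≈ 0.885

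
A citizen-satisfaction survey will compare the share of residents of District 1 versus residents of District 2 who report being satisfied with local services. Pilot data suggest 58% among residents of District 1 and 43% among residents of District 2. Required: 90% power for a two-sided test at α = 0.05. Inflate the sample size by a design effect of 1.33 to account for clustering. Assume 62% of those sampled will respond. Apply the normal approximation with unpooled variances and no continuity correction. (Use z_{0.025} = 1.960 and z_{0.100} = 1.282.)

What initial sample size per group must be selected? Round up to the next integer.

n = (z_{α/2} + z_β)² · [p₁(1−p₁) + p₂(1−p₂)] / (p₁ − p₂)²
  = (1.960 + 1.282)² · (0.58·0.42 + 0.43·0.57) / (0.15)²
  = (3.242)² · (0.2436 + 0.2451) / 0.0225
  = 10.5106 · 0.4887 / 0.0225
  = 228.29
Design effect: 1.33 × 228.29 = 303.62.
Adjust for 62% response: 303.62 / 0.62 = 489.72.
Round up → n = 490 per group.

n = 490 per group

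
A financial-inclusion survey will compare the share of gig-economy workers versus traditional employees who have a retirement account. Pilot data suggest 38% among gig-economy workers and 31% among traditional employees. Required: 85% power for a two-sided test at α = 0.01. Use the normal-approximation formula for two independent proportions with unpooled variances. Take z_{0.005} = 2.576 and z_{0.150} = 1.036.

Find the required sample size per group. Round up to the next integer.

n = 1197 per group

n = (z_{α/2} + z_β)² · [p₁(1−p₁) + p₂(1−p₂)] / (p₁ − p₂)²
  = (2.576 + 1.036)² · (0.38·0.62 + 0.31·0.69) / (0.07)²
  = (3.612)² · (0.2356 + 0.2139) / 0.0049
  = 13.0465 · 0.4495 / 0.0049
  = 1196.82
Round up → n = 1197 per group.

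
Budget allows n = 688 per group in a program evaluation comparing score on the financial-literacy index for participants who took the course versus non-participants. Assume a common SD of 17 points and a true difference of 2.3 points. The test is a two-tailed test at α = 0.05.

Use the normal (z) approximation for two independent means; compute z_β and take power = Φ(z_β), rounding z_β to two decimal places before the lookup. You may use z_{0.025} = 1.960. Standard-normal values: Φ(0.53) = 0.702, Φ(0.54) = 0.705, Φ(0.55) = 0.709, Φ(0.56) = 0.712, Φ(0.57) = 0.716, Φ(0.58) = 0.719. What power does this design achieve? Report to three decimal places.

Power ≈ 0.709

z_β = δ·√(n/(σ₁²+σ₂²)) − z_{α/2}
    = 2.3 · √(688/578) − 1.960
    = 2.3 · 1.09101 − 1.960
    = 2.5093 − 1.960 = 0.5493 → 0.55
Power = Φ(0.55) = 0.709.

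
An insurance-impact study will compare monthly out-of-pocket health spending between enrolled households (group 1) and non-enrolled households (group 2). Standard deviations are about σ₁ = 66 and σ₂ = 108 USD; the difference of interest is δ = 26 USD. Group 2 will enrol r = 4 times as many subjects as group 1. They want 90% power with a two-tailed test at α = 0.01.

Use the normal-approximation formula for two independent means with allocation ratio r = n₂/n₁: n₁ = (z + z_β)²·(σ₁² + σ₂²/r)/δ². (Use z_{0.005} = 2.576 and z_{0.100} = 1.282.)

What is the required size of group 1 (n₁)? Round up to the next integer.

n₁ = (z_{α/2} + z_β)² · (σ₁² + σ₂²/r) / δ²
   = (2.576 + 1.282)² · (66² + 108²/4) / 26²
   = 14.8842 · (4356 + 2916) / 676
   = 14.8842 · 7272 / 676
   = 160.11
Round up → n₁ = 161; n₂ = r·n₁ = 4 × 161 = 644.

n₁ = 161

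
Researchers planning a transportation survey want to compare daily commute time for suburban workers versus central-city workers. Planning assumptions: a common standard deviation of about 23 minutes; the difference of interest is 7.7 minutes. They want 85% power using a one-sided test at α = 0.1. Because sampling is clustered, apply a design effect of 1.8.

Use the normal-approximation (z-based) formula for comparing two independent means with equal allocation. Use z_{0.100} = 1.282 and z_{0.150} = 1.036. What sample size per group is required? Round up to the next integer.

n = 173 per group

n = (z_α + z_β)² · (σ₁² + σ₂²) / δ²
  = (1.282 + 1.036)² · (2·23² = 1058) / 7.7²
  = 5.3731 · 1058 / 59.29
  = 95.88
Design effect: 1.8 × 95.88 = 172.59.
Round up → n = 173 per group.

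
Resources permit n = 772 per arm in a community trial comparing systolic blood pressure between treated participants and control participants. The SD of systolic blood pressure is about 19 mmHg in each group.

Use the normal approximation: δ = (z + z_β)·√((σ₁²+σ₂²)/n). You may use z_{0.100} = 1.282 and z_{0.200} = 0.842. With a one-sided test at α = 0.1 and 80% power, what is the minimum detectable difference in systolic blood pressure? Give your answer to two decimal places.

δ = (z_α + z_β) · √((σ₁²+σ₂²)/n)
  = (1.282 + 0.842) · √(722/772)
  = 2.124 · √0.93523
  = 2.124 · 0.9671
  = 2.0541

Minimum detectable difference ≈ 2.05 mmHg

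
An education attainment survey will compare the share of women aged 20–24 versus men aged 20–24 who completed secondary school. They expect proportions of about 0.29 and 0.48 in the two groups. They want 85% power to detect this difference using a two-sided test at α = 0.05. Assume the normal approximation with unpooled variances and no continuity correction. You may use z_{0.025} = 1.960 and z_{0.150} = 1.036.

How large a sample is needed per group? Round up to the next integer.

n = 114 per group

n = (z_{α/2} + z_β)² · [p₁(1−p₁) + p₂(1−p₂)] / (p₁ − p₂)²
  = (1.960 + 1.036)² · (0.29·0.71 + 0.48·0.52) / (-0.19)²
  = (2.996)² · (0.2059 + 0.2496) / 0.0361
  = 8.9760 · 0.4555 / 0.0361
  = 113.26
Round up → n = 114 per group.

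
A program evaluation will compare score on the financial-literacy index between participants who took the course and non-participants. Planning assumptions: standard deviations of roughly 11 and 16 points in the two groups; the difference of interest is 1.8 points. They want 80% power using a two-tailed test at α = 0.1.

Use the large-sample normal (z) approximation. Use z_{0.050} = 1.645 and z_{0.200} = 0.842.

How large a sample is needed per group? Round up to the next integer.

n = (z_{α/2} + z_β)² · (σ₁² + σ₂²) / δ²
  = (1.645 + 0.842)² · (11² + 16² = 377) / 1.8²
  = 6.1852 · 377 / 3.24
  = 719.69
Round up → n = 720 per group.

n = 720 per group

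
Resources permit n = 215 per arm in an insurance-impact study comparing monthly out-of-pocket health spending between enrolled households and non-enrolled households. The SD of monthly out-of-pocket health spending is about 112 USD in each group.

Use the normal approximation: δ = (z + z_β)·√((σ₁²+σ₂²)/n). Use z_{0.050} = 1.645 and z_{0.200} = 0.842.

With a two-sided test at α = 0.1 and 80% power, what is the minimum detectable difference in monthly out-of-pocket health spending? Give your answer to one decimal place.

δ = (z_{α/2} + z_β) · √((σ₁²+σ₂²)/n)
  = (1.645 + 0.842) · √(25088/215)
  = 2.487 · √116.6884
  = 2.487 · 10.8022
  = 26.8652

Minimum detectable difference ≈ 26.9 USD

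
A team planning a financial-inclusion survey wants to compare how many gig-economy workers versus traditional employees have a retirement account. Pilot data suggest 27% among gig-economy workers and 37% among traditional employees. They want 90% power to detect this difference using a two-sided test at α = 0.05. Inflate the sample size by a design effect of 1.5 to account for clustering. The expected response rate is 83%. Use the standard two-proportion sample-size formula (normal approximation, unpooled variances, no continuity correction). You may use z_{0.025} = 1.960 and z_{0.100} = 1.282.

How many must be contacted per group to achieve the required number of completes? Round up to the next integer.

n = (z_{α/2} + z_β)² · [p₁(1−p₁) + p₂(1−p₂)] / (p₁ − p₂)²
  = (1.960 + 1.282)² · (0.27·0.73 + 0.37·0.63) / (-0.10)²
  = (3.242)² · (0.1971 + 0.2331) / 0.0100
  = 10.5106 · 0.4302 / 0.0100
  = 452.16
Design effect: 1.5 × 452.16 = 678.25.
Adjust for 83% response: 678.25 / 0.83 = 817.16.
Round up → n = 818 per group.

n = 818 per group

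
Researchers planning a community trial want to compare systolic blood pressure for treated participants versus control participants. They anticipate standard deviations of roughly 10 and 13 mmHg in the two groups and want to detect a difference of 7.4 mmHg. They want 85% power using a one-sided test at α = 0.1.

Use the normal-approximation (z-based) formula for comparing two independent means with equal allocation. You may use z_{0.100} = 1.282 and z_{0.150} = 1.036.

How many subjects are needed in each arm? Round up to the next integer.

n = (z_α + z_β)² · (σ₁² + σ₂²) / δ²
  = (1.282 + 1.036)² · (10² + 13² = 269) / 7.4²
  = 5.3731 · 269 / 54.76
  = 26.39
Round up → n = 27 per group.

n = 27 per group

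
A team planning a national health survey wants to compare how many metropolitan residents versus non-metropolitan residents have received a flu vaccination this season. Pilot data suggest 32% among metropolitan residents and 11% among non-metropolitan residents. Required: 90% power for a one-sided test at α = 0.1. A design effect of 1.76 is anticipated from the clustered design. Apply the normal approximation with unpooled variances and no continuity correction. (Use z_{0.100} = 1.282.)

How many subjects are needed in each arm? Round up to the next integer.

n = (z_α + z_β)² · [p₁(1−p₁) + p₂(1−p₂)] / (p₁ − p₂)²
  = (1.282 + 1.282)² · (0.32·0.68 + 0.11·0.89) / (0.21)²
  = (2.564)² · (0.2176 + 0.0979) / 0.0441
  = 6.5741 · 0.3155 / 0.0441
  = 47.03
Design effect: 1.76 × 47.03 = 82.78.
Round up → n = 83 per group.

n = 83 per group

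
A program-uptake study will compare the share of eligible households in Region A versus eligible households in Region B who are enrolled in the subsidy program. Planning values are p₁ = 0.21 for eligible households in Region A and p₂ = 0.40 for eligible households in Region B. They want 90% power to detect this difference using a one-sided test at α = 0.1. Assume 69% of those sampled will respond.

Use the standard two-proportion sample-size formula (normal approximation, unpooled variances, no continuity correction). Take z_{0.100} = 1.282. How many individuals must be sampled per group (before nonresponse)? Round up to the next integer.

n = 108 per group

n = (z_α + z_β)² · [p₁(1−p₁) + p₂(1−p₂)] / (p₁ − p₂)²
  = (1.282 + 1.282)² · (0.21·0.79 + 0.40·0.60) / (-0.19)²
  = (2.564)² · (0.1659 + 0.2400) / 0.0361
  = 6.5741 · 0.4059 / 0.0361
  = 73.92
Adjust for 69% response: 73.92 / 0.69 = 107.13.
Round up → n = 108 per group.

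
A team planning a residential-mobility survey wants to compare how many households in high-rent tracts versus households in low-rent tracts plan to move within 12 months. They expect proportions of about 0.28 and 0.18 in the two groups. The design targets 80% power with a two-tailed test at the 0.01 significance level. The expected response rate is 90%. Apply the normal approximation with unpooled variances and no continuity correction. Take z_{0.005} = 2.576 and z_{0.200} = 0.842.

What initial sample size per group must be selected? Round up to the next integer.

n = (z_{α/2} + z_β)² · [p₁(1−p₁) + p₂(1−p₂)] / (p₁ − p₂)²
  = (2.576 + 0.842)² · (0.28·0.72 + 0.18·0.82) / (0.10)²
  = (3.418)² · (0.2016 + 0.1476) / 0.0100
  = 11.6827 · 0.3492 / 0.0100
  = 407.96
Adjust for 90% response: 407.96 / 0.90 = 453.29.
Round up → n = 454 per group.

n = 454 per group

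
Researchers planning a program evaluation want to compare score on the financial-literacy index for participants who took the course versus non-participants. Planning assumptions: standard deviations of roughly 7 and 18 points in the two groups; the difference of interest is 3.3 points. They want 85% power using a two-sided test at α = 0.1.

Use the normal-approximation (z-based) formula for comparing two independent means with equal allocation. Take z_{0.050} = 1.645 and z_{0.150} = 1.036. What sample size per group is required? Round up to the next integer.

n = (z_{α/2} + z_β)² · (σ₁² + σ₂²) / δ²
  = (1.645 + 1.036)² · (7² + 18² = 373) / 3.3²
  = 7.1878 · 373 / 10.89
  = 246.19
Round up → n = 247 per group.

n = 247 per group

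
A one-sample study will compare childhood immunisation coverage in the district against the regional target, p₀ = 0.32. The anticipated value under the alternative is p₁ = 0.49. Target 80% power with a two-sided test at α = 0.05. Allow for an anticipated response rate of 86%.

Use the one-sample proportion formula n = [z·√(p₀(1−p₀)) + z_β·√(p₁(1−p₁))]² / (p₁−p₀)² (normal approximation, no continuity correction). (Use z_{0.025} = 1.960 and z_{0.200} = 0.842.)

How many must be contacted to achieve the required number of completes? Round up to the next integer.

n = 72

n = [z_{α/2}·√(p₀q₀) + z_β·√(p₁q₁)]² / (p₁ − p₀)²
  = [1.960·√(0.32·0.68) + 0.842·√(0.49·0.51)]² / (0.17)²
  = [1.960·0.4665 + 0.842·0.4999]² / 0.0289
  = [1.3352]² / 0.0289
  = 61.69
Adjust for 86% response: 61.69 / 0.86 = 71.73.
Round up → n = 72.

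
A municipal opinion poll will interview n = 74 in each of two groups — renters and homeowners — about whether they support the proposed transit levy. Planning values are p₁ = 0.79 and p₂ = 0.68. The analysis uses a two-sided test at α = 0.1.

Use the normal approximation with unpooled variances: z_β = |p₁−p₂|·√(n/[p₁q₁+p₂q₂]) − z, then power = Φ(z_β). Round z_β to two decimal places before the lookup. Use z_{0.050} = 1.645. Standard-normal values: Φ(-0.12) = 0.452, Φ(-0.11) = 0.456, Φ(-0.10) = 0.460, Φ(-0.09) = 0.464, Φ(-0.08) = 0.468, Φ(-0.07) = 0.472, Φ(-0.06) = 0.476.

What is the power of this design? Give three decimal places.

z_β = |p₁−p₂|·√(n/[p₁q₁+p₂q₂]) − z_{α/2}
    = 0.11 · √(74/0.3835) − 1.645
    = 0.11 · 13.8910 − 1.645
    = 1.5280 − 1.645 = -0.1170 → -0.12
Power = Φ(-0.12) = 0.452.

Power ≈ 0.452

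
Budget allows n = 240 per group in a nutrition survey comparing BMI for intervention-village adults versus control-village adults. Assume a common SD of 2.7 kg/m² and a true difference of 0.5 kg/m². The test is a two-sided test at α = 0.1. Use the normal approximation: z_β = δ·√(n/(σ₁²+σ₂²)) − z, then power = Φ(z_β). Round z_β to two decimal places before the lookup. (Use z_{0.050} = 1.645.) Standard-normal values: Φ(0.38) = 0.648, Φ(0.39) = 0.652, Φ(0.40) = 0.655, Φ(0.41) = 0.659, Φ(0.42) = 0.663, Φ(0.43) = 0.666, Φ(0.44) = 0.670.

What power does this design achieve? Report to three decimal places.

Power ≈ 0.648

z_β = δ·√(n/(σ₁²+σ₂²)) − z_{α/2}
    = 0.5 · √(240/14.58) − 1.645
    = 0.5 · 4.05720 − 1.645
    = 2.0286 − 1.645 = 0.3836 → 0.38
Power = Φ(0.38) = 0.648.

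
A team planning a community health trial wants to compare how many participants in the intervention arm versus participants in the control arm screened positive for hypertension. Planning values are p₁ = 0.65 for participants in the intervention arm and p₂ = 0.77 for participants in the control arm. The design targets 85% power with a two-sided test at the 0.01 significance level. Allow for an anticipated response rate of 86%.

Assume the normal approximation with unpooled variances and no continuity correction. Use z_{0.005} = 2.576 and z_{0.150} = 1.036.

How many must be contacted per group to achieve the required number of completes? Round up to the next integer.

n = (z_{α/2} + z_β)² · [p₁(1−p₁) + p₂(1−p₂)] / (p₁ − p₂)²
  = (2.576 + 1.036)² · (0.65·0.35 + 0.77·0.23) / (-0.12)²
  = (3.612)² · (0.2275 + 0.1771) / 0.0144
  = 13.0465 · 0.4046 / 0.0144
  = 366.57
Adjust for 86% response: 366.57 / 0.86 = 426.25.
Round up → n = 427 per group.

n = 427 per group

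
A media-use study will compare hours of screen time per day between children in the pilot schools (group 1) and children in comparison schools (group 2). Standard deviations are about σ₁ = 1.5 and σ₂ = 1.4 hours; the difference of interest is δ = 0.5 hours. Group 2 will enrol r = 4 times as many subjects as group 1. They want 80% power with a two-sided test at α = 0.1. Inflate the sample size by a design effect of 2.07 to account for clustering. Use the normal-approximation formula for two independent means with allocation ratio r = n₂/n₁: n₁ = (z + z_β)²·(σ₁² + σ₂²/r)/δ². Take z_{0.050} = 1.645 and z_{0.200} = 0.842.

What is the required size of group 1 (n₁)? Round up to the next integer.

n₁ = (z_{α/2} + z_β)² · (σ₁² + σ₂²/r) / δ²
   = (1.645 + 0.842)² · (1.5² + 1.4²/4) / 0.5²
   = 6.1852 · (2.25 + 0.49) / 0.25
   = 6.1852 · 2.74 / 0.25
   = 67.79
Design effect: 2.07 × 67.79 = 140.32.
Round up → n₁ = 141; n₂ = r·n₁ = 4 × 141 = 564.

n₁ = 141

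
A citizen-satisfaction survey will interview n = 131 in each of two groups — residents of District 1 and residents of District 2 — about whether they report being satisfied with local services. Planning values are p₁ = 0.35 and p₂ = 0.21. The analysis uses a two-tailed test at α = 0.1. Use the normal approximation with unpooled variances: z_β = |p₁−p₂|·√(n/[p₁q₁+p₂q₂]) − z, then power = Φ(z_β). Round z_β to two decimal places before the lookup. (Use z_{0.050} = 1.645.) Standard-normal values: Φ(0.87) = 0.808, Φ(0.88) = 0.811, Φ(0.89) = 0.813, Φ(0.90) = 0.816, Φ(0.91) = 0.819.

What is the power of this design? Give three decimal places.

z_β = |p₁−p₂|·√(n/[p₁q₁+p₂q₂]) − z_{α/2}
    = 0.14 · √(131/0.3934) − 1.645
    = 0.14 · 18.2481 − 1.645
    = 2.5547 − 1.645 = 0.9097 → 0.91
Power = Φ(0.91) = 0.819.

Power ≈ 0.819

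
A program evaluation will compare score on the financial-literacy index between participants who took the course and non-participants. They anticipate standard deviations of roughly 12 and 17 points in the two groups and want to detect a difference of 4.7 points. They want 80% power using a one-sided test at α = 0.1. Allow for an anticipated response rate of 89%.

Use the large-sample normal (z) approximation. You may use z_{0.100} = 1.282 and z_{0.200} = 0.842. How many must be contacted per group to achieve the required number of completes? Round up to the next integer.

n = (z_α + z_β)² · (σ₁² + σ₂²) / δ²
  = (1.282 + 0.842)² · (12² + 17² = 433) / 4.7²
  = 4.5114 · 433 / 22.09
  = 88.43
Adjust for 89% response: 88.43 / 0.89 = 99.36.
Round up → n = 100 per group.

n = 100 per group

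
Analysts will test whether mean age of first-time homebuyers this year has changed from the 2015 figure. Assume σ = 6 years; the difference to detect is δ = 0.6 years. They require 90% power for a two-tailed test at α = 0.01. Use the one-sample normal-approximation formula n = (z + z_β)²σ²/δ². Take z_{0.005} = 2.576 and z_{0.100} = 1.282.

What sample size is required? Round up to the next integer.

n = (z_{α/2} + z_β)² · σ² / δ²
  = (2.576 + 1.282)² · 6² / 0.6²
  = 14.8842 · 36 / 0.36
  = 1488.42
Round up → n = 1489.

n = 1489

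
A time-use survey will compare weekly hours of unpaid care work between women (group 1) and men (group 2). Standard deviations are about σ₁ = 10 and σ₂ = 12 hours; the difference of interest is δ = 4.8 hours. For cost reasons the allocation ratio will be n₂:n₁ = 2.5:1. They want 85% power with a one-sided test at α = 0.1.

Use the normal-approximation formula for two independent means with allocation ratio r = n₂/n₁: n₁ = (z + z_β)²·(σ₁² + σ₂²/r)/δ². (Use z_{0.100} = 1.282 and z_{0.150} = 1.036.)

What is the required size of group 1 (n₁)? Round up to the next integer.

n₁ = 37

n₁ = (z_α + z_β)² · (σ₁² + σ₂²/r) / δ²
   = (1.282 + 1.036)² · (10² + 12²/2.5) / 4.8²
   = 5.3731 · (100 + 57.6) / 23.04
   = 5.3731 · 157.6 / 23.04
   = 36.75
Round up → n₁ = 37; n₂ = r·n₁ = 2.5 × 37 = 93.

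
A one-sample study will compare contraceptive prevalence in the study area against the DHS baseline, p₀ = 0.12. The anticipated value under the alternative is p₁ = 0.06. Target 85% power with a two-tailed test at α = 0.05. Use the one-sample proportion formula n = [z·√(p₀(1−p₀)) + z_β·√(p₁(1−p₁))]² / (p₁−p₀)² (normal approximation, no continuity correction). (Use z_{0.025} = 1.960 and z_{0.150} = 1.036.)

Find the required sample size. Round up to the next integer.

n = [z_{α/2}·√(p₀q₀) + z_β·√(p₁q₁)]² / (p₁ − p₀)²
  = [1.960·√(0.12·0.88) + 1.036·√(0.06·0.94)]² / (-0.06)²
  = [1.960·0.3250 + 1.036·0.2375]² / 0.0036
  = [0.8830]² / 0.0036
  = 216.56
Round up → n = 217.

n = 217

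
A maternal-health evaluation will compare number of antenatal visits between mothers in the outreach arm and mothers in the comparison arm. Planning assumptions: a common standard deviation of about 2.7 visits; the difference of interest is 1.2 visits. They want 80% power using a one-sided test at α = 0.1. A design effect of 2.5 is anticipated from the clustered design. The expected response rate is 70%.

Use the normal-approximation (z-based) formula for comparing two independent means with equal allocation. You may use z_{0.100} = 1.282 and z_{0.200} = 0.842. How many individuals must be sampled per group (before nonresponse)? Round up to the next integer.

n = (z_α + z_β)² · (σ₁² + σ₂²) / δ²
  = (1.282 + 0.842)² · (2·2.7² = 14.58) / 1.2²
  = 4.5114 · 14.58 / 1.44
  = 45.68
Design effect: 2.5 × 45.68 = 114.19.
Adjust for 70% response: 114.19 / 0.70 = 163.13.
Round up → n = 164 per group.

n = 164 per group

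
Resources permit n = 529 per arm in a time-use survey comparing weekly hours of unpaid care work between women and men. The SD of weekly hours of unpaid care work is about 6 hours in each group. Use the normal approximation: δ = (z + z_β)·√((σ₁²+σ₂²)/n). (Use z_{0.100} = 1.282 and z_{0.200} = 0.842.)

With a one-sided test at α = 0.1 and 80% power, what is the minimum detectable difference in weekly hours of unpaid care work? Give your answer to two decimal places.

Minimum detectable difference ≈ 0.78 hours

δ = (z_α + z_β) · √((σ₁²+σ₂²)/n)
  = (1.282 + 0.842) · √(72/529)
  = 2.124 · √0.13611
  = 2.124 · 0.3689
  = 0.7836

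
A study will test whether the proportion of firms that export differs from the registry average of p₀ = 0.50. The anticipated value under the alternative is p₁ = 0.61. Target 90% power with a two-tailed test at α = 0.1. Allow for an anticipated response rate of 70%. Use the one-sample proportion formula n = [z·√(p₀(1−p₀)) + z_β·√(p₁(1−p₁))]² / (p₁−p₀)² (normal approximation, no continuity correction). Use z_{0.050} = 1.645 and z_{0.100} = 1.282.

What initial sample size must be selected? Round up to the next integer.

n = [z_{α/2}·√(p₀q₀) + z_β·√(p₁q₁)]² / (p₁ − p₀)²
  = [1.645·√(0.50·0.50) + 1.282·√(0.61·0.39)]² / (0.11)²
  = [1.645·0.5000 + 1.282·0.4877]² / 0.0121
  = [1.4478]² / 0.0121
  = 173.23
Adjust for 70% response: 173.23 / 0.70 = 247.47.
Round up → n = 248.

n = 248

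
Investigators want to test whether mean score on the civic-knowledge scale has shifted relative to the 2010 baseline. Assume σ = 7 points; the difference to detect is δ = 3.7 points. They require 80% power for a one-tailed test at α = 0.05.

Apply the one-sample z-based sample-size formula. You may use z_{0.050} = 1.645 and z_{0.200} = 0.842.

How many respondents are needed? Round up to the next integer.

n = (z_α + z_β)² · σ² / δ²
  = (1.645 + 0.842)² · 7² / 3.7²
  = 6.1852 · 49 / 13.69
  = 22.14
Round up → n = 23.

n = 23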